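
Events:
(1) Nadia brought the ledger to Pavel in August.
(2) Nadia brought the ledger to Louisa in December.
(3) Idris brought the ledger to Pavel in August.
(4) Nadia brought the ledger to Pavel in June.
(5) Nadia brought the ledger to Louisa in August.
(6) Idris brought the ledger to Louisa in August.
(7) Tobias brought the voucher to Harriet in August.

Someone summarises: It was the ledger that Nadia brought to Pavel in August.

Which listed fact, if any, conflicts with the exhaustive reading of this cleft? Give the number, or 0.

Focus of the cleft: "the ledger" (the thing). Presupposed background: agent = Nadia, recipient = Pavel, setting = in August.
Exhaustivity: the ledger is the only thing satisfying that background.
No listed fact matches the background with a different thing. Exhaustivity holds.

0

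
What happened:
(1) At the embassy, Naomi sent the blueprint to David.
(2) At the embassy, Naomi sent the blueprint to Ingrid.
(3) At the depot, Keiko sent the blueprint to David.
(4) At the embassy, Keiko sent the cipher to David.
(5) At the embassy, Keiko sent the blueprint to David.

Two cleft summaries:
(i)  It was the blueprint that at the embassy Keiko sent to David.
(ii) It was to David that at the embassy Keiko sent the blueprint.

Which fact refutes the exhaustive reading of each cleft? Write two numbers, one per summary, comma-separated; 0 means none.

4, 0

Summary (i) focuses "the blueprint" (the thing); background agent = Keiko, recipient = David, setting = at the embassy. Fact (4) matches that background with thing = the cipher — refutes (i).
Summary (ii) focuses "David" (the recipient); background agent = Keiko, thing = the blueprint, setting = at the embassy. No fact matches that background with a different recipient, so 0.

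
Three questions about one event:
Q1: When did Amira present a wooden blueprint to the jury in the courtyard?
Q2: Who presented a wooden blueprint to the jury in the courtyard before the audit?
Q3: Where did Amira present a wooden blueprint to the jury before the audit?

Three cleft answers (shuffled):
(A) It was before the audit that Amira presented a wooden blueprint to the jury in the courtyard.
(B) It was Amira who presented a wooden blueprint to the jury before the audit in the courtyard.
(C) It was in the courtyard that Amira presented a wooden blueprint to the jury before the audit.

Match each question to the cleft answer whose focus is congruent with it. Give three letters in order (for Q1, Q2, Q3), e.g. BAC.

Q1 asks about the time; cleft (A) focuses "before the audit", which is the time — so Q1 → A.
Q2 asks about the subject (agent); cleft (B) focuses "Amira", which is the subject (agent) — so Q2 → B.
Q3 asks about the location; cleft (C) focuses "in the courtyard", which is the location — so Q3 → C.
Mapping: Q1→A, Q2→B, Q3→C.

ABC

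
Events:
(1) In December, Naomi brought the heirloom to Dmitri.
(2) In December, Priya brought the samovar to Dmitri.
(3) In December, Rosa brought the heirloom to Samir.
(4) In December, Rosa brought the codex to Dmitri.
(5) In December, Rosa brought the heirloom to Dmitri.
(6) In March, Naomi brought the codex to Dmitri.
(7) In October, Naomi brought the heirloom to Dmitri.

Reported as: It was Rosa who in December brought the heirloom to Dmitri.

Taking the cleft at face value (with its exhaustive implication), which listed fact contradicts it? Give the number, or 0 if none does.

The cleft puts "Rosa" in focus and presupposes the open proposition with same thing, recipient, setting (the heirloom / Dmitri / in December).
Exhaustivity: Rosa is the only agent satisfying that background.
But fact (1) also has same thing, recipient, setting (the heirloom / Dmitri / in December), with agent = Naomi — so the exhaustive reading fails.

1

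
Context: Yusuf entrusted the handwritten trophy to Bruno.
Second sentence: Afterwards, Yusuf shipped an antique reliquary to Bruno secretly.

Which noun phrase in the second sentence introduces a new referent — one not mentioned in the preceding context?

"Yusuf" and "Bruno" in the second sentence are given — already mentioned in the context.
"an antique reliquary" has no antecedent in the context; it is discourse-new (the indefinite article also signals a new referent).

an antique reliquary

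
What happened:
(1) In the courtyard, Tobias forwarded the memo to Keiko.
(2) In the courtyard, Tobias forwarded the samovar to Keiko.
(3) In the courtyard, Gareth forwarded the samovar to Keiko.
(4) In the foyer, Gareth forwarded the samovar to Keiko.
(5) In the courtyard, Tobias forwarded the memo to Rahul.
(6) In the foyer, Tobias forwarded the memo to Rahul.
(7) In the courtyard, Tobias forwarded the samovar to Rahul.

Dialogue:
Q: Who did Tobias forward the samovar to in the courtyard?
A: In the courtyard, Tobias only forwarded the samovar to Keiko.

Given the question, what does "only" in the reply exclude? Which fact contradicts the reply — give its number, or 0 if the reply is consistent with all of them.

The question "Who did ... to ...?" targets the recipient, so in the reply the focus falls on "Keiko".
"Only" then excludes alternative recipients while the background — same agent, thing, setting (Tobias / the samovar / in the courtyard) — is held fixed.
Fact (7) keeps same agent, thing, setting (Tobias / the samovar / in the courtyard) but has recipient = Rahul; that refutes the reply.
(Fact (1) would refute a reading with focus on the thing — but that is not what the question asks.)

7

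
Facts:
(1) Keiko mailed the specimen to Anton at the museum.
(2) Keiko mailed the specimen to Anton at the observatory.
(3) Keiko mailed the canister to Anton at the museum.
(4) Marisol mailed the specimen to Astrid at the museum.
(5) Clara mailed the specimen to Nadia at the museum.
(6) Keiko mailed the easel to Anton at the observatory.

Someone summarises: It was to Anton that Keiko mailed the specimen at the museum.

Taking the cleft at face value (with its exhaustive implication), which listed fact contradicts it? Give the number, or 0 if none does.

0

The cleft puts "Anton" in focus and presupposes the open proposition with same agent, thing, setting (Keiko / the specimen / at the museum).
Exhaustivity: Anton is the only recipient satisfying that background.
Every other fact differs from the presupposition on some backgrounded slot, so none challenges the exhaustivity.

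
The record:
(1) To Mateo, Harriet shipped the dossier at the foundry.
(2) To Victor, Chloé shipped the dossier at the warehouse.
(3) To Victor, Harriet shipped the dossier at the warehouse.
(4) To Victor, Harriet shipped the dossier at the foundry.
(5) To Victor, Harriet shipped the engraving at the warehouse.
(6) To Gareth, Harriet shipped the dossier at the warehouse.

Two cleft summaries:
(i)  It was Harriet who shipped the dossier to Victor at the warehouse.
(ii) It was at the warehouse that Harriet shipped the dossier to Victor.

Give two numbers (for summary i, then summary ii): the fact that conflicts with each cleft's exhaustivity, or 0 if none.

2, 4

Summary (i) focuses "Harriet" (the agent); background the dossier as thing and Victor as recipient and at the warehouse as setting. Fact (2) matches that background with agent = Chloé — refutes (i).
Summary (ii) focuses "at the warehouse" (the setting); background Harriet as agent and the dossier as thing and Victor as recipient. Fact (4) matches that background with setting = at the foundry — refutes (ii).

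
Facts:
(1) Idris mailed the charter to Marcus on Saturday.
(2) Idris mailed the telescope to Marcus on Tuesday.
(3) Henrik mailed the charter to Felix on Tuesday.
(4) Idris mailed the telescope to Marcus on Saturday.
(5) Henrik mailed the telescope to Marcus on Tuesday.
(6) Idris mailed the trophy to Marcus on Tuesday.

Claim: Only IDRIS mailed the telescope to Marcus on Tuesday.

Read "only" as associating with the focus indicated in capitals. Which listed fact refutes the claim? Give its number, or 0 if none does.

The capitals mark "Idris" as focus. So "only" rules out other agents, with the rest (thing = the telescope, recipient = Marcus, setting = on Tuesday) as background.
Fact (5) matches on thing = the telescope, recipient = Marcus, setting = on Tuesday, but has agent = Henrik instead. That refutes the claim.

5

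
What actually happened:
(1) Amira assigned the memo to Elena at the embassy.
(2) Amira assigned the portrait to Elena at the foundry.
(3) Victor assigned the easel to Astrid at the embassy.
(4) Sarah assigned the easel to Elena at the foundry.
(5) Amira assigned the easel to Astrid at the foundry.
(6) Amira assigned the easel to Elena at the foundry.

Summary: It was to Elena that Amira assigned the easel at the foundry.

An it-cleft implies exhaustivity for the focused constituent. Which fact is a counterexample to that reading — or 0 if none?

5

Focus of the cleft: "Elena" (the recipient). Presupposed background: Amira as agent and the easel as thing and at the foundry as setting.
The exhaustive reading says no other recipient fits that background.
But fact (5) also has Amira as agent and the easel as thing and at the foundry as setting, with recipient = Astrid — so the exhaustive reading fails.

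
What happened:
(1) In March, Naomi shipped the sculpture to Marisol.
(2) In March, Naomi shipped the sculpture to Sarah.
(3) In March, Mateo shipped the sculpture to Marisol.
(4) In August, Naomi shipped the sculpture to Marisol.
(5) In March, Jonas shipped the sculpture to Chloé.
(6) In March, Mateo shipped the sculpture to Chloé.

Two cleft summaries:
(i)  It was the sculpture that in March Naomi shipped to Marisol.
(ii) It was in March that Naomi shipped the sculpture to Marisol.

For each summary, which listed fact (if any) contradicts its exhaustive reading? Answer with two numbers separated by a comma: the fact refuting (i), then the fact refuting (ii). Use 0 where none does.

0, 4

(i): focus "the sculpture". No fact shares agent = Naomi, recipient = Marisol, setting = in March with a different thing. 0.
(ii): focus "in March". Looking for agent = Naomi, thing = the sculpture, recipient = Marisol with some other setting — fact (4) has in August there. Refuted.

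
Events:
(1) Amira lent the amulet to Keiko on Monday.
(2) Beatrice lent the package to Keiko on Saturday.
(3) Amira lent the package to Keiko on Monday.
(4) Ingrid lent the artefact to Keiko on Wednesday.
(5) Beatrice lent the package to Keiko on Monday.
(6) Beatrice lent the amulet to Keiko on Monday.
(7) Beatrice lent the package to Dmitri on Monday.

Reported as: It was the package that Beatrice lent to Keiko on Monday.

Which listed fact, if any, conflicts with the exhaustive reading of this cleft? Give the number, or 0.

6

The cleft puts "the package" in focus and presupposes the open proposition with Beatrice as agent and Keiko as recipient and on Monday as setting.
Exhaustivity: the package is the only thing satisfying that background.
Fact (6) shares the background but with thing = the amulet; exhaustivity is violated.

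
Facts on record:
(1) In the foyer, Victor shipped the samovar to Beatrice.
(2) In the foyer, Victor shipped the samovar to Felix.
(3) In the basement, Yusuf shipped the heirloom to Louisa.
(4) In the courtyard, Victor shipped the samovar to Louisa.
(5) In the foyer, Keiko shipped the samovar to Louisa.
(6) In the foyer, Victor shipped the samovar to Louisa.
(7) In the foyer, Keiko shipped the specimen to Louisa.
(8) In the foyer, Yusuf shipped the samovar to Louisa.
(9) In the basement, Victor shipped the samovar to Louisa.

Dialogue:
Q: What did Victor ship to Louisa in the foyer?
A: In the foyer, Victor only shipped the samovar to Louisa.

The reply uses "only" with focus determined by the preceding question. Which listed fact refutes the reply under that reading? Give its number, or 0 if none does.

0

The question "What did ...?" targets the thing, so in the reply the focus falls on "the samovar".
So "only" ranges over things; the rest (Victor as agent and Louisa as recipient and in the foyer as setting) is presupposed.
No fact keeps Victor as agent and Louisa as recipient and in the foyer as setting while changing the thing; every other fact differs on something backgrounded. The reply stands.
(Fact (4) would refute a reading with focus on the setting — but that is not what the question asks.)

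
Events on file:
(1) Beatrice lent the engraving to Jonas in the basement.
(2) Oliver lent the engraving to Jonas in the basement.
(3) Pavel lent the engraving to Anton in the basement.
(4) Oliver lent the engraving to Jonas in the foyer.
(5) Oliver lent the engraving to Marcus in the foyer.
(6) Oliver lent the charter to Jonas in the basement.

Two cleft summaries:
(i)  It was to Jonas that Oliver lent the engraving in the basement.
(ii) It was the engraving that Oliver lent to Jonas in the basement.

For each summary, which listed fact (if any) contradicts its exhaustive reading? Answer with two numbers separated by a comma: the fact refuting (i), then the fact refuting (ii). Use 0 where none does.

Summary (i) focuses "Jonas" (the recipient); background same agent, thing, setting (Oliver / the engraving / in the basement). No fact matches that background with a different recipient, so 0.
Summary (ii) focuses "the engraving" (the thing); background same agent, recipient, setting (Oliver / Jonas / in the basement). Fact (6) matches that background with thing = the charter — refutes (ii).

0, 6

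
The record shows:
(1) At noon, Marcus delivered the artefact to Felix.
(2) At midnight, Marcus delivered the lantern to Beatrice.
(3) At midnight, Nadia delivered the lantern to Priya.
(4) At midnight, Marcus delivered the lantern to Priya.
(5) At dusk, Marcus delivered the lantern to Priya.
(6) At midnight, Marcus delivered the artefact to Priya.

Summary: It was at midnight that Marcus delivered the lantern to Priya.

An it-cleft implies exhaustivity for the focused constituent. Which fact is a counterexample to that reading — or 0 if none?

The cleft puts "at midnight" in focus and presupposes the open proposition with Marcus as agent and the lantern as thing and Priya as recipient.
The exhaustive reading says no other setting fits that background.
Fact (5) shares the background but with setting = at dusk; exhaustivity is violated.

5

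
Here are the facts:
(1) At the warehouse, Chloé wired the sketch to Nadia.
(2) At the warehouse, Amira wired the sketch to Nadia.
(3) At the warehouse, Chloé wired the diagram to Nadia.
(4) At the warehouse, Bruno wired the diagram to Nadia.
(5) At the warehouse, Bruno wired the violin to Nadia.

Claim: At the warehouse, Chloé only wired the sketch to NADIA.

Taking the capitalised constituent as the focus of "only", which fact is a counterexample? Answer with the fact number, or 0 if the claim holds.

0

The capitals mark "Nadia" as focus. So "only" rules out other recipients, with the rest (Chloé as agent and the sketch as thing and at the warehouse as setting) as background.
No fact matches Chloé as agent and the sketch as thing and at the warehouse as setting with a different recipient — every other fact differs on at least one backgrounded slot. So no fact refutes it.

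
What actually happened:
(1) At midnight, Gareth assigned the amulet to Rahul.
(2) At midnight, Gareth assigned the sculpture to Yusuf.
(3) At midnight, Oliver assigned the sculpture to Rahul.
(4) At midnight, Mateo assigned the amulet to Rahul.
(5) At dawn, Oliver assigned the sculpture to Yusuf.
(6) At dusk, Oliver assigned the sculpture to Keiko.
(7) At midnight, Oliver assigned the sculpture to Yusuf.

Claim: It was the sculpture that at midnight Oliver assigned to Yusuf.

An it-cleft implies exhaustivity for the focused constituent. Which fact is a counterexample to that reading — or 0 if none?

0

Focus of the cleft: "the sculpture" (the thing). Presupposed background: agent = Oliver, recipient = Yusuf, setting = at midnight.
The exhaustive reading says no other thing fits that background.
No listed fact matches the background with a different thing. Exhaustivity holds.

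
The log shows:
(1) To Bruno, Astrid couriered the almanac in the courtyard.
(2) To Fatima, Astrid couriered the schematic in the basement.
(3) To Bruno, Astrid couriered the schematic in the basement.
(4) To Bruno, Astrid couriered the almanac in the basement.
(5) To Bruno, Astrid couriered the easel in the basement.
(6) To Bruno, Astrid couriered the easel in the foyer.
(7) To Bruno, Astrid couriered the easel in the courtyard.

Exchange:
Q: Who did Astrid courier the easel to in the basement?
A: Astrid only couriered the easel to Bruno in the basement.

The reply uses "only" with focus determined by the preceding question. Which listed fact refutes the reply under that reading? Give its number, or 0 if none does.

Answering "Who did ... to ...?" puts focus on the recipient — here, "Bruno".
So "only" ranges over recipients; the rest (agent = Astrid, thing = the easel, setting = in the basement) is presupposed.
No fact keeps agent = Astrid, thing = the easel, setting = in the basement while changing the recipient; every other fact differs on something backgrounded. The reply stands.
(Fact (3) would refute a reading with focus on the thing — but that is not what the question asks.)

0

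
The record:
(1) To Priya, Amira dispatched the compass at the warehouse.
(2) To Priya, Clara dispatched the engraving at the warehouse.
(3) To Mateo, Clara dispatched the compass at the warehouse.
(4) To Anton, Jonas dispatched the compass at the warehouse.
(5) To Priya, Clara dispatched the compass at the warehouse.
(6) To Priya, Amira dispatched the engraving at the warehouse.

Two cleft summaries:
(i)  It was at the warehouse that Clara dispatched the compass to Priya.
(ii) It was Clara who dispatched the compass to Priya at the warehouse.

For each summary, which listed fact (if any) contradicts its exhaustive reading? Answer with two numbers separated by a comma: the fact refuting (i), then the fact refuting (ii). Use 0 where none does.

(i): focus "at the warehouse". No fact shares Clara as agent and the compass as thing and Priya as recipient with a different setting. 0.
(ii): focus "Clara". Looking for the compass as thing and Priya as recipient and at the warehouse as setting with some other agent — fact (1) has Amira there. Refuted.

0, 1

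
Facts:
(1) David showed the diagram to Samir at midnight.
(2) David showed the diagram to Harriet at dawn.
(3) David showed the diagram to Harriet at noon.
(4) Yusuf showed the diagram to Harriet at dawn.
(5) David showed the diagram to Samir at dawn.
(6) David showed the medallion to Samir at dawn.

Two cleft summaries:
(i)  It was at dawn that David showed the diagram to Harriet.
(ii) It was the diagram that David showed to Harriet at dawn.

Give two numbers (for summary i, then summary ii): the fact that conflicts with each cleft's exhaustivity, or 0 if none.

3, 0

(i): focus "at dawn". Looking for agent = David, thing = the diagram, recipient = Harriet with some other setting — fact (3) has at noon there. Refuted.
(ii): focus "the diagram". No fact shares agent = David, recipient = Harriet, setting = at dawn with a different thing. 0.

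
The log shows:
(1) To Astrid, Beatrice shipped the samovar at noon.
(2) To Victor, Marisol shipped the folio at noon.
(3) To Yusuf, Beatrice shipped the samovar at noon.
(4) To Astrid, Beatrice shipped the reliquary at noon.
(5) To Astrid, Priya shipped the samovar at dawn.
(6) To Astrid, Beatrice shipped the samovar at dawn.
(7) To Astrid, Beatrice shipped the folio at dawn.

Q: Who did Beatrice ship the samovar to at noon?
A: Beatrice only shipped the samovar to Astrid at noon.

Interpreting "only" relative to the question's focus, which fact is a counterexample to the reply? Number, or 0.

3

Answering "Who did ... to ...?" puts focus on the recipient — here, "Astrid".
So "only" ranges over recipients; the rest (same agent, thing, setting (Beatrice / the samovar / at noon)) is presupposed.
Fact (3) keeps same agent, thing, setting (Beatrice / the samovar / at noon) but has recipient = Yusuf; that refutes the reply.
(Fact (4) would refute a reading with focus on the thing — but that is not what the question asks.)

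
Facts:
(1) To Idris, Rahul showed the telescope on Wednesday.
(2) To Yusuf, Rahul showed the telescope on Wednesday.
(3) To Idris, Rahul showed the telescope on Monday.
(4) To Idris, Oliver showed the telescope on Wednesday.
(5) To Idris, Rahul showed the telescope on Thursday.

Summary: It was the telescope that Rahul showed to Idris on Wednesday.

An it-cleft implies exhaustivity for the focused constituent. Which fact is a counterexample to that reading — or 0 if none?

0

Focus of the cleft: "the telescope" (the thing). Presupposed background: agent = Rahul, recipient = Idris, setting = on Wednesday.
Exhaustivity: the telescope is the only thing satisfying that background.
Every other fact differs from the presupposition on some backgrounded slot, so none challenges the exhaustivity.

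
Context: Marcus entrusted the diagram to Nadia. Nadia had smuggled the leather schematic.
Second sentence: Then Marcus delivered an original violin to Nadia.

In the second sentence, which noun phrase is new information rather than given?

"Marcus" and "Nadia" in the second sentence are given — already mentioned in the context.
"an original violin" has no antecedent in the context; it is discourse-new (the indefinite article also signals a new referent).

an original violin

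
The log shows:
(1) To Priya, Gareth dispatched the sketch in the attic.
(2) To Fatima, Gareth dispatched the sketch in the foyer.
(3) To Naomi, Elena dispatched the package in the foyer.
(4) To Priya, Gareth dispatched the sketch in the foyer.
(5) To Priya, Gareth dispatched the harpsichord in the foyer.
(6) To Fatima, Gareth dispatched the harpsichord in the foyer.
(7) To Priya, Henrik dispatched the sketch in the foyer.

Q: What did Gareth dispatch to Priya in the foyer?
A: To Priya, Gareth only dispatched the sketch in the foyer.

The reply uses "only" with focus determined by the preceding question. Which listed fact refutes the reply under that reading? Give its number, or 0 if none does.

The question "What did ...?" targets the thing, so in the reply the focus falls on "the sketch".
So "only" ranges over things; the rest (Gareth as agent and Priya as recipient and in the foyer as setting) is presupposed.
Fact (5) shares the background with a different thing (the harpsichord) — counterexample.
(Fact (1) would refute a reading with focus on the setting — but that is not what the question asks.)

5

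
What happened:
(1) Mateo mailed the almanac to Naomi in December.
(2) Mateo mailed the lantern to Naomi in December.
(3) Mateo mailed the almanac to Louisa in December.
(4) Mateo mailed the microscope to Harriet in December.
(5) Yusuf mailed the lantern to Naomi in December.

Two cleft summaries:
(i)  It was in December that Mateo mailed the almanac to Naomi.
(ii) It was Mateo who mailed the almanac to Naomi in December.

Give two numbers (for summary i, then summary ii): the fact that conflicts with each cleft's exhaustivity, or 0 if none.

0, 0

Summary (i) focuses "in December" (the setting); background agent = Mateo, thing = the almanac, recipient = Naomi. No fact matches that background with a different setting, so 0.
Summary (ii) focuses "Mateo" (the agent); background thing = the almanac, recipient = Naomi, setting = in December. No fact matches that background with a different agent, so 0.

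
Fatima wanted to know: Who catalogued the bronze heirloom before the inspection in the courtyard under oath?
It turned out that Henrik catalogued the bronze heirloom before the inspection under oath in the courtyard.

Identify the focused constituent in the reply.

The wh-word "who" asks about the subject (agent).
In the answer, "the bronze heirloom", "in the courtyard", "before the inspection" and "under oath" are given — repeated from the question.
The constituent filling the subject (agent) gap is "Henrik"; that is the focus and would carry nuclear stress.

Henrik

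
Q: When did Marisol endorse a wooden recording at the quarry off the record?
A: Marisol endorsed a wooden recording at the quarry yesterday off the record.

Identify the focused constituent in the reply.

yesterday

The wh-word "when" asks about the time.
In the answer, "Marisol", "a wooden recording", "off the record" and "at the quarry" are given — repeated from the question.
The constituent filling the time gap is "yesterday"; that is the focus and would carry nuclear stress.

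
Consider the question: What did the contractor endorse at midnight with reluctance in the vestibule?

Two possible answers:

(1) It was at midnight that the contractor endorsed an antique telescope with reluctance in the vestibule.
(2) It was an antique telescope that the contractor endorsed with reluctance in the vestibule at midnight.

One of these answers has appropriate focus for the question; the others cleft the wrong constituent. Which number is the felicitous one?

2

The question word "what" targets the direct object.
Option (1) clefts "at midnight" — the time, not what was asked.
Option (2) clefts "an antique telescope" — that matches what the question asks about.
So the congruent reply is (2).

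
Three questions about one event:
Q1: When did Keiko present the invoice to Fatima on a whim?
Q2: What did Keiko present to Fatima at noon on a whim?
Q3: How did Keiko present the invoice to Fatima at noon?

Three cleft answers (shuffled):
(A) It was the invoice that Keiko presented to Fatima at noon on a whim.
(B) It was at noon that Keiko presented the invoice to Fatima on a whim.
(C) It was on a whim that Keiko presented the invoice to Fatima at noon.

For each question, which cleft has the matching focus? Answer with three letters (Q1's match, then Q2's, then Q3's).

Q1 asks about the time; cleft (B) focuses "at noon", which is the time — so Q1 → B.
Q2 asks about the direct object; cleft (A) focuses "the invoice", which is the direct object — so Q2 → A.
Q3 asks about the manner; cleft (C) focuses "on a whim", which is the manner — so Q3 → C.
Mapping: Q1→B, Q2→A, Q3→C.

BAC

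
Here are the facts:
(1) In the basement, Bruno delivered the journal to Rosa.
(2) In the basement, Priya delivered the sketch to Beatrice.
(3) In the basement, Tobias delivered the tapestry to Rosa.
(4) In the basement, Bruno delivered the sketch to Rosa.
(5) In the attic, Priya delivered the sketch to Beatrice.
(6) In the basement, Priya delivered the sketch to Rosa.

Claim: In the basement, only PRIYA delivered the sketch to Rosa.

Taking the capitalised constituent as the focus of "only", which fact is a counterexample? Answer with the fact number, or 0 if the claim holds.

Focus (in capitals) is "Priya" — the agent. "Only" excludes alternative agents while holding fixed the sketch as thing and Rosa as recipient and in the basement as setting.
Fact (4) matches on the sketch as thing and Rosa as recipient and in the basement as setting, but has agent = Bruno instead. That refutes the claim.

4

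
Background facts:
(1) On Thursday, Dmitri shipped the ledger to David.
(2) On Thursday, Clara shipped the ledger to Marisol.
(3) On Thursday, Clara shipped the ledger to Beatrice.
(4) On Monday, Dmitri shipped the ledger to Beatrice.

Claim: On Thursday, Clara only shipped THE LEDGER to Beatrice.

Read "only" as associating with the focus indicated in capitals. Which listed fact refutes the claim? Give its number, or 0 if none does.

0

Focus (in capitals) is "the ledger" — the thing. "Only" excludes alternative things while holding fixed Clara as agent and Beatrice as recipient and on Thursday as setting.
Every other fact changes something in the background, not just the thing. Nothing refutes the claim.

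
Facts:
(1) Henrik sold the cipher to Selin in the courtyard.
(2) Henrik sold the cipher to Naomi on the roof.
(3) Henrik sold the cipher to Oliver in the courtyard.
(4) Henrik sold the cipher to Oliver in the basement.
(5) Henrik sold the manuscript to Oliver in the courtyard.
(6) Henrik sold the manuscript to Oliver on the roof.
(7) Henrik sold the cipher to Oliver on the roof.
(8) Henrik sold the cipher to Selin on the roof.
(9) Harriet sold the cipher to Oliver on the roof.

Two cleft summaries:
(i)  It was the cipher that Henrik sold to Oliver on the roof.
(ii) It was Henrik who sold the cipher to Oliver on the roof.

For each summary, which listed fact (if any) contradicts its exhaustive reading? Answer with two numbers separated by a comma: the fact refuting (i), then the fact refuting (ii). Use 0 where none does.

Summary (i) focuses "the cipher" (the thing); background agent = Henrik, recipient = Oliver, setting = on the roof. Fact (6) matches that background with thing = the manuscript — refutes (i).
Summary (ii) focuses "Henrik" (the agent); background thing = the cipher, recipient = Oliver, setting = on the roof. Fact (9) matches that background with agent = Harriet — refutes (ii).

6, 9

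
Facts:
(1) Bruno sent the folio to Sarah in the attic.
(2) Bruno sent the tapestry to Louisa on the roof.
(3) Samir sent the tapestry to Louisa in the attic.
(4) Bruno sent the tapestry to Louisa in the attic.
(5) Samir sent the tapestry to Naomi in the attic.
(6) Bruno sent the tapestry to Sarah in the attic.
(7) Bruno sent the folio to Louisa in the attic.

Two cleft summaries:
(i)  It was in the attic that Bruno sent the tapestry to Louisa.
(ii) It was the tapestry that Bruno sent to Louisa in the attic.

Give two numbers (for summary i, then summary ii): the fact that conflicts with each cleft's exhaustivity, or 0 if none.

2, 7

(i): focus "in the attic". Looking for agent = Bruno, thing = the tapestry, recipient = Louisa with some other setting — fact (2) has on the roof there. Refuted.
(ii): focus "the tapestry". Looking for agent = Bruno, recipient = Louisa, setting = in the attic with some other thing — fact (7) has the folio there. Refuted.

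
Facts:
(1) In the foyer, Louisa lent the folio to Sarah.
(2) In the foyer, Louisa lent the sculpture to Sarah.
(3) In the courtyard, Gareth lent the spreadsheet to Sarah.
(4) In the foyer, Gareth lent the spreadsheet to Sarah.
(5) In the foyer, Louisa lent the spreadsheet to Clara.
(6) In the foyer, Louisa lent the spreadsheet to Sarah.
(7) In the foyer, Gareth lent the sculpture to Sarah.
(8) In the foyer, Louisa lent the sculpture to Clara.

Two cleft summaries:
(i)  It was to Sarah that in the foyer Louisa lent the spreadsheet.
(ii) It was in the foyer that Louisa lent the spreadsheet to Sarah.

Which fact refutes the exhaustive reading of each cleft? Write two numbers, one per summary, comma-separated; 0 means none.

(i): focus "Sarah". Looking for Louisa as agent and the spreadsheet as thing and in the foyer as setting with some other recipient — fact (5) has Clara there. Refuted.
(ii): focus "in the foyer". No fact shares Louisa as agent and the spreadsheet as thing and Sarah as recipient with a different setting. 0.

5, 0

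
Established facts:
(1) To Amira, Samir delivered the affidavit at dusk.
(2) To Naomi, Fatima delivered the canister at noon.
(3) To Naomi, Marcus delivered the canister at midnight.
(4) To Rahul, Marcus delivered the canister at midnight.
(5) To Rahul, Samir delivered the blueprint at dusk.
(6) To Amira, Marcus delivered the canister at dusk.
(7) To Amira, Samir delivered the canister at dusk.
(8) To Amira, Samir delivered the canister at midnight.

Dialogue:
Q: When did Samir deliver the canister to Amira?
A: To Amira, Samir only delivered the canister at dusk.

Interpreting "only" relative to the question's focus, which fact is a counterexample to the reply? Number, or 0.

The question "When did ...?" targets the setting, so in the reply the focus falls on "at dusk".
"Only" then excludes alternative settings while the background — agent = Samir, thing = the canister, recipient = Amira — is held fixed.
Fact (8) shares the background with a different setting (at midnight) — counterexample.
(Fact (1) would refute a reading with focus on the thing — but that is not what the question asks.)

8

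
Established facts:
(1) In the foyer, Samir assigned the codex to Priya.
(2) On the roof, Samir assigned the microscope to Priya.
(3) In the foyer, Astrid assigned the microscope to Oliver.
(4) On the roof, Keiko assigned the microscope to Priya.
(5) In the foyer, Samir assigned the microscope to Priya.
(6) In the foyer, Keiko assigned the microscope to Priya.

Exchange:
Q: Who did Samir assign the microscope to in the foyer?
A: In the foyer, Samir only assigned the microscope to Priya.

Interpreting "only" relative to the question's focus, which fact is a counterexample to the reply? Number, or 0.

0

The question "Who did ... to ...?" targets the recipient, so in the reply the focus falls on "Priya".
So "only" ranges over recipients; the rest (Samir as agent and the microscope as thing and in the foyer as setting) is presupposed.
No listed fact shares that background with another recipient. Nothing contradicts the reply.
(Fact (1) would refute a reading with focus on the thing — but that is not what the question asks.)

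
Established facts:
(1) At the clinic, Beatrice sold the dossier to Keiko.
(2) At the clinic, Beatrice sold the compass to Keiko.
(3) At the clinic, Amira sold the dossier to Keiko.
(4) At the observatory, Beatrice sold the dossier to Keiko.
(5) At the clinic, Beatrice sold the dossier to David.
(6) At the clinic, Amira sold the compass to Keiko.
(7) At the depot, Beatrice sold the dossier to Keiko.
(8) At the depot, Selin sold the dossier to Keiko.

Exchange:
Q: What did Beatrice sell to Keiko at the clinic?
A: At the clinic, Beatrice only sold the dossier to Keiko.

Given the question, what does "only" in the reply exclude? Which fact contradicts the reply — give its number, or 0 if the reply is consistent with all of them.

Answering "What did ...?" puts focus on the thing — here, "the dossier".
"Only" then excludes alternative things while the background — same agent, recipient, setting (Beatrice / Keiko / at the clinic) — is held fixed.
Fact (2) shares the background with a different thing (the compass) — counterexample.
(Fact (4) would refute a reading with focus on the setting — but that is not what the question asks.)

2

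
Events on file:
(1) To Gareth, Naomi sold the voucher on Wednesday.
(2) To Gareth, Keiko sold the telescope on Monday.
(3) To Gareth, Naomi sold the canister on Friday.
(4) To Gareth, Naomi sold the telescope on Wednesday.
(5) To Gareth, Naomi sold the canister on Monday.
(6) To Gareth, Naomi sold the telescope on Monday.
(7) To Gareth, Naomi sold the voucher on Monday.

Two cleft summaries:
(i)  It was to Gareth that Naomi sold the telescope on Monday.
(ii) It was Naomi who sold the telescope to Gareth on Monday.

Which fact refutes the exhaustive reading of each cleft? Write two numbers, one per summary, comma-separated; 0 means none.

0, 2

Summary (i) focuses "Gareth" (the recipient); background agent = Naomi, thing = the telescope, setting = on Monday. No fact matches that background with a different recipient, so 0.
Summary (ii) focuses "Naomi" (the agent); background thing = the telescope, recipient = Gareth, setting = on Monday. Fact (2) matches that background with agent = Keiko — refutes (ii).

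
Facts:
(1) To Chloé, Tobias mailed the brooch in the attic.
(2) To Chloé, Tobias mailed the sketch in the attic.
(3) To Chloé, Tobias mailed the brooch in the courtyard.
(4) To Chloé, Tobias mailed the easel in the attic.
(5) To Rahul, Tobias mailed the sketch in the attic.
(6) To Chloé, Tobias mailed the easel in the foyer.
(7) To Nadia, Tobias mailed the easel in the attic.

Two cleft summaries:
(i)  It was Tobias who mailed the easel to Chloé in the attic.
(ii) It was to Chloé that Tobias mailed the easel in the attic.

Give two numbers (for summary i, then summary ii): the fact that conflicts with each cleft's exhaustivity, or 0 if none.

0, 7

Summary (i) focuses "Tobias" (the agent); background same thing, recipient, setting (the easel / Chloé / in the attic). No fact matches that background with a different agent, so 0.
Summary (ii) focuses "Chloé" (the recipient); background same agent, thing, setting (Tobias / the easel / in the attic). Fact (7) matches that background with recipient = Nadia — refutes (ii).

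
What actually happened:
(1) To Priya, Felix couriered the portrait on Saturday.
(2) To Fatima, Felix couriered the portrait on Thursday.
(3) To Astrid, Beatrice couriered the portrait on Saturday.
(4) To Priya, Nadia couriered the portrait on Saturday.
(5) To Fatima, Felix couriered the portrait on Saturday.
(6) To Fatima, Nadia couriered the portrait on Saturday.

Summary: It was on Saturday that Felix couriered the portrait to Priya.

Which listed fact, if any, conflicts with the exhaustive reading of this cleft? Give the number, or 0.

0

The cleft puts "on Saturday" in focus and presupposes the open proposition with agent = Felix, thing = the portrait, recipient = Priya.
The exhaustive reading says no other setting fits that background.
No listed fact matches the background with a different setting. Exhaustivity holds.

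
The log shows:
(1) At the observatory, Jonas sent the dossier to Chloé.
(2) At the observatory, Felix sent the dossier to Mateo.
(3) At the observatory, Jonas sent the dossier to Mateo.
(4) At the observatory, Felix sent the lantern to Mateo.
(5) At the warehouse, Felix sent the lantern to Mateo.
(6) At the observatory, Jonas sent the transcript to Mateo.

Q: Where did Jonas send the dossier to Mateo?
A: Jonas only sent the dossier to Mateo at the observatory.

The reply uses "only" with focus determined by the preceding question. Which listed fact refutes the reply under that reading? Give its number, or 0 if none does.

0

The question "Where did ...?" targets the setting, so in the reply the focus falls on "at the observatory".
"Only" then excludes alternative settings while the background — same agent, thing, recipient (Jonas / the dossier / Mateo) — is held fixed.
No fact keeps same agent, thing, recipient (Jonas / the dossier / Mateo) while changing the setting; every other fact differs on something backgrounded. The reply stands.
(Fact (6) would refute a reading with focus on the thing — but that is not what the question asks.)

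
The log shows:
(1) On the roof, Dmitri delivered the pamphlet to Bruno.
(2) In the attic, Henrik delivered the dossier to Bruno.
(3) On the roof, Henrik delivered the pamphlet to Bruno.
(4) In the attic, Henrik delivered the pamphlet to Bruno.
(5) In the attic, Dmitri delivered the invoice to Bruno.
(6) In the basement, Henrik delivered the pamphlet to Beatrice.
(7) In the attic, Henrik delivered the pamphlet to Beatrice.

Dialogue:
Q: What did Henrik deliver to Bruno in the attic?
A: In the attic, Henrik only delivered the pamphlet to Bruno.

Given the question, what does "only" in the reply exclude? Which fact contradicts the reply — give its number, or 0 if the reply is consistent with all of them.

The question "What did ...?" targets the thing, so in the reply the focus falls on "the pamphlet".
"Only" then excludes alternative things while the background — agent = Henrik, recipient = Bruno, setting = in the attic — is held fixed.
Fact (2) shares the background with a different thing (the dossier) — counterexample.
(Fact (7) would refute a reading with focus on the recipient — but that is not what the question asks.)

2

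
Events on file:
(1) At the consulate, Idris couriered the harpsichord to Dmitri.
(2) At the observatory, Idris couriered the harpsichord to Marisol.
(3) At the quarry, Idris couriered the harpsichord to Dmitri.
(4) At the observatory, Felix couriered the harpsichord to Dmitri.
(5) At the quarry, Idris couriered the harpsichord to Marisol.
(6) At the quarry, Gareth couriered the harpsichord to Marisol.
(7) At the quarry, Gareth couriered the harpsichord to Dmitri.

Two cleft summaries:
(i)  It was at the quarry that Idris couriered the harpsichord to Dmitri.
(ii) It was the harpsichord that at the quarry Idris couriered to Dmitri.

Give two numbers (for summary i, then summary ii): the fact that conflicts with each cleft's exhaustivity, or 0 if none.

(i): focus "at the quarry". Looking for agent = Idris, thing = the harpsichord, recipient = Dmitri with some other setting — fact (1) has at the consulate there. Refuted.
(ii): focus "the harpsichord". No fact shares agent = Idris, recipient = Dmitri, setting = at the quarry with a different thing. 0.

1, 0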